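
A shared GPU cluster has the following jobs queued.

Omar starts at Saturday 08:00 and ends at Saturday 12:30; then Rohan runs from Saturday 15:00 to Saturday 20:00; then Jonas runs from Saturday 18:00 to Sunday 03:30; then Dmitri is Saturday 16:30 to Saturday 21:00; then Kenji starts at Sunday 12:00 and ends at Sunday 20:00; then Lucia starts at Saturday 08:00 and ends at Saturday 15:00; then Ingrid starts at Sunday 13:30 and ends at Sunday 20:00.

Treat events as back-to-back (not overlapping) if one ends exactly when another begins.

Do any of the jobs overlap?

Sorted by start: Lucia, Omar, Rohan, Dmitri, Jonas, Kenji, Ingrid.
Omar starts before Lucia ends → Lucia and Omar overlap.
That's a conflict, so the schedule is not conflict-free.

Yes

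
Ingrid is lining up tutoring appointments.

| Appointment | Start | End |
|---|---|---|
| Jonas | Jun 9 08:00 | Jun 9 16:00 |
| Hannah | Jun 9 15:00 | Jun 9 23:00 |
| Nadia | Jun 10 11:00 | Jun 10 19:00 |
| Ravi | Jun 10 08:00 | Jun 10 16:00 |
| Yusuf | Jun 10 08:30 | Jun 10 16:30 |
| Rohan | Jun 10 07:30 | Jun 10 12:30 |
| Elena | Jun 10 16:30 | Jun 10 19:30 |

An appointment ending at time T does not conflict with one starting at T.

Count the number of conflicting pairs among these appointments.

8

Check each pair: they overlap iff neither finishes before the other starts.
Sorted by start: Jonas, Hannah, Rohan, Ravi, Yusuf, Nadia, Elena.
Hannah starts before Jonas ends → Jonas and Hannah overlap.
Rohan starts after Jonas ends, so nothing later overlaps Jonas either.
Rohan starts after Hannah ends, so nothing later overlaps Hannah either.
Ravi starts before Rohan ends → Rohan and Ravi overlap.
Yusuf starts before Rohan ends → Rohan and Yusuf overlap.
Nadia starts before Rohan ends → Rohan and Nadia overlap.
Elena starts after Rohan ends.
Yusuf starts before Ravi ends → Ravi and Yusuf overlap.
Nadia starts before Ravi ends → Ravi and Nadia overlap.
Elena starts after Ravi ends.
Nadia starts before Yusuf ends → Yusuf and Nadia overlap.
Elena starts exactly when Yusuf ends (back-to-back, no overlap).
Elena starts before Nadia ends → Nadia and Elena overlap.
Overlapping pairs: Elena & Nadia, Hannah & Jonas, Nadia & Ravi, Nadia & Rohan, Nadia & Yusuf, Ravi & Rohan, Ravi & Yusuf, Rohan & Yusuf — 8 in total.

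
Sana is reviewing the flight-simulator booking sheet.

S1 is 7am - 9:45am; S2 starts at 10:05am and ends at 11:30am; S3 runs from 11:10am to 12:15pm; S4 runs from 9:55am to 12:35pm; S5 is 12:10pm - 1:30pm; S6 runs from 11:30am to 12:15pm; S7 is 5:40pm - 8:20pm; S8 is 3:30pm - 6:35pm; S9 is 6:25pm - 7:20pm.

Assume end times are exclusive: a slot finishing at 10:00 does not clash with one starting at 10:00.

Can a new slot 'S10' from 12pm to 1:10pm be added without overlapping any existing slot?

No — it overlaps S3, S4, S5, S6

S1: ends 9:45am at or before S10 starts 12pm → clear.
S4: starts 9:55am before S10 ends 1:10pm, and ends 12:35pm after S10 starts 12pm → overlap.
S2: ends 11:30am at or before S10 starts 12pm → clear.
S3: starts 11:10am before S10 ends 1:10pm, and ends 12:15pm after S10 starts 12pm → overlap.
S6: starts 11:30am before S10 ends 1:10pm, and ends 12:15pm after S10 starts 12pm → overlap.
S5: starts 12:10pm before S10 ends 1:10pm, and ends 1:30pm after S10 starts 12pm → overlap.
S8: starts 3:30pm at or after S10 ends 1:10pm → clear.
S7: starts 5:40pm at or after S10 ends 1:10pm → clear.
S9: starts 6:25pm at or after S10 ends 1:10pm → clear.
S10 overlaps S3, S4, S5, S6.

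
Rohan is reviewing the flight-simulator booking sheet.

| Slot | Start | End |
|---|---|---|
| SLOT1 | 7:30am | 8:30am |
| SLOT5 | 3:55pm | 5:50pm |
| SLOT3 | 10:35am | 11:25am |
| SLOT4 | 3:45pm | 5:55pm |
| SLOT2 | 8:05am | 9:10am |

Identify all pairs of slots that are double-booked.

SLOT1 & SLOT2, SLOT4 & SLOT5

Sorted by start: SLOT1, SLOT2, SLOT3, SLOT4, SLOT5.
SLOT2 starts before SLOT1 ends → SLOT1 and SLOT2 overlap.
SLOT3 starts after SLOT1 ends, so SLOT1 has no further overlaps.
SLOT3 starts after SLOT2 ends, so SLOT2 has no further overlaps.
SLOT4 starts after SLOT3 ends, so SLOT3 has no further overlaps.
SLOT5 starts before SLOT4 ends → SLOT4 and SLOT5 overlap.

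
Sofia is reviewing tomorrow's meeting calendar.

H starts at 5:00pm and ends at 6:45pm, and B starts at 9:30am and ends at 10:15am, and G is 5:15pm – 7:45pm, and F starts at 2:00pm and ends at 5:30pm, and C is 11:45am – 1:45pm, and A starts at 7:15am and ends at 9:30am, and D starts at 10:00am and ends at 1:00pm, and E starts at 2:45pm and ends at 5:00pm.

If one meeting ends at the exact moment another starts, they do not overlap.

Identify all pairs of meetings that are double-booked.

Sorted by start: A, B, D, C, F, E, H, G.
B starts exactly when A ends (back-to-back, no overlap) — done with A.
D starts before B ends → B and D overlap.
C starts after B ends — done with B.
C starts before D ends → D and C overlap.
F starts after D ends — done with D.
F starts after C ends — done with C.
E starts before F ends → F and E overlap.
H starts before F ends → F and H overlap.
G starts before F ends → F and G overlap.
H starts exactly when E ends (back-to-back, no overlap) — done with E.
G starts before H ends → H and G overlap.

B & D, C & D, E & F, F & G, F & H, G & H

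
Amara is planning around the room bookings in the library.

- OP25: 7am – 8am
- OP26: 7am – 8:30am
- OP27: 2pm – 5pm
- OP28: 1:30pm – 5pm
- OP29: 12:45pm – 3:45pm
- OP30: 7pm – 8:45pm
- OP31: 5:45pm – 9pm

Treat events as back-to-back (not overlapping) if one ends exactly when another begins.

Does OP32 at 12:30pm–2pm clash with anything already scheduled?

OP25: ends 8am at or before OP32 starts 12:30pm → clear.
OP26: ends 8:30am at or before OP32 starts 12:30pm → clear.
OP29: starts 12:45pm before OP32 ends 2pm, and ends 3:45pm after OP32 starts 12:30pm → overlap.
OP28: starts 1:30pm before OP32 ends 2pm, and ends 5pm after OP32 starts 12:30pm → overlap.
OP27: starts 2pm at or after OP32 ends 2pm → clear.
OP31: starts 5:45pm at or after OP32 ends 2pm → clear.
OP30: starts 7pm at or after OP32 ends 2pm → clear.
OP32 overlaps OP28, OP29.

Yes — it overlaps OP28, OP29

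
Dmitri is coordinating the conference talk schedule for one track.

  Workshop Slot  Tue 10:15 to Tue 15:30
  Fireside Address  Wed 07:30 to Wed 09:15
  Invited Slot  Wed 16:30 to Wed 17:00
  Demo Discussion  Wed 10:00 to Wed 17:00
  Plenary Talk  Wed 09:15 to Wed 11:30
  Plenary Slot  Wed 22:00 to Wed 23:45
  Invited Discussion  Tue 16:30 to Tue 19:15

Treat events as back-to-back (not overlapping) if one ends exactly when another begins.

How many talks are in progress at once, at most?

2

Sort all start/end points and keep a running count:
Tue 10:15 start Workshop Slot → 1
Tue 15:30 end Workshop Slot → 0
Tue 16:30 start Invited Discussion → 1
Tue 19:15 end Invited Discussion → 0
Wed 07:30 start Fireside Address → 1
Wed 09:15 end Fireside Address → 0
Wed 09:15 start Plenary Talk → 1
Wed 10:00 start Demo Discussion → 2
Wed 11:30 end Plenary Talk → 1
Wed 16:30 start Invited Slot → 2
Wed 17:00 end Demo Discussion → 1
Wed 17:00 end Invited Slot → 0
Wed 22:00 start Plenary Slot → 1
Wed 23:45 end Plenary Slot → 0
Peak is 2, at Wed 10:00 (Demo Discussion, Plenary Talk).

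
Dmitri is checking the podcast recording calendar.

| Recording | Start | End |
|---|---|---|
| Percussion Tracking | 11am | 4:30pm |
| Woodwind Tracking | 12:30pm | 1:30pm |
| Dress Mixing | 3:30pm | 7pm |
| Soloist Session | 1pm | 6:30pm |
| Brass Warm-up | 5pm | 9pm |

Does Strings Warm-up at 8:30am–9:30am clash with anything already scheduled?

Percussion Tracking: starts 11am at or after Strings Warm-up ends 9:30am → clear.
Woodwind Tracking: starts 12:30pm at or after Strings Warm-up ends 9:30am → clear.
Soloist Session: starts 1pm at or after Strings Warm-up ends 9:30am → clear.
Dress Mixing: starts 3:30pm at or after Strings Warm-up ends 9:30am → clear.
Brass Warm-up: starts 5pm at or after Strings Warm-up ends 9:30am → clear.

No — it doesn't clash with anything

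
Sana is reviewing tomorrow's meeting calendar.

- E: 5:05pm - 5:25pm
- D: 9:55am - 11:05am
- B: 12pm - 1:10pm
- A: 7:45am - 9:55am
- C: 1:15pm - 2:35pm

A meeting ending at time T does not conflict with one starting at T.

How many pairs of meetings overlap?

0

Check each pair: they overlap iff neither finishes before the other starts.
Sorted by start: A, D, B, C, E.
D starts exactly when A ends (back-to-back, no overlap), so A has no further overlaps.
B starts after D ends, so D has no further overlaps.
C starts after B ends, so B has no further overlaps.
E starts after C ends.
No pair overlaps.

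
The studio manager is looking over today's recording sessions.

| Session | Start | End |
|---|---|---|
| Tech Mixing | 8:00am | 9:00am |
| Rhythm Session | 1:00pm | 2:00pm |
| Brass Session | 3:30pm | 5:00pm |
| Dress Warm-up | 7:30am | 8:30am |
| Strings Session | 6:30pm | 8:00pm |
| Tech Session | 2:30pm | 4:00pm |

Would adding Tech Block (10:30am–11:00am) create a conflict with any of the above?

Dress Warm-up: ends 8:30am at or before Tech Block starts 10:30am → clear.
Tech Mixing: ends 9:00am at or before Tech Block starts 10:30am → clear.
Rhythm Session: starts 1:00pm at or after Tech Block ends 11:00am → clear.
Tech Session: starts 2:30pm at or after Tech Block ends 11:00am → clear.
Brass Session: starts 3:30pm at or after Tech Block ends 11:00am → clear.
Strings Session: starts 6:30pm at or after Tech Block ends 11:00am → clear.

No — it doesn't clash with anything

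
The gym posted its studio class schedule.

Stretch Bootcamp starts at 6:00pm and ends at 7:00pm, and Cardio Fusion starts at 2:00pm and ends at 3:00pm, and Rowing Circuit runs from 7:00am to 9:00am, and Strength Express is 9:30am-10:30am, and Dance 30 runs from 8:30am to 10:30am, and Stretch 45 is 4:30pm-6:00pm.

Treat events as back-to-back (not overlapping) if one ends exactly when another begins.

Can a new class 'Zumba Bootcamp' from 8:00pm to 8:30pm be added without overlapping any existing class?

Yes — the slot is free

Rowing Circuit: ends 9:00am at or before Zumba Bootcamp starts 8:00pm → clear.
Dance 30: ends 10:30am at or before Zumba Bootcamp starts 8:00pm → clear.
Strength Express: ends 10:30am at or before Zumba Bootcamp starts 8:00pm → clear.
Cardio Fusion: ends 3:00pm at or before Zumba Bootcamp starts 8:00pm → clear.
Stretch 45: ends 6:00pm at or before Zumba Bootcamp starts 8:00pm → clear.
Stretch Bootcamp: ends 7:00pm at or before Zumba Bootcamp starts 8:00pm → clear.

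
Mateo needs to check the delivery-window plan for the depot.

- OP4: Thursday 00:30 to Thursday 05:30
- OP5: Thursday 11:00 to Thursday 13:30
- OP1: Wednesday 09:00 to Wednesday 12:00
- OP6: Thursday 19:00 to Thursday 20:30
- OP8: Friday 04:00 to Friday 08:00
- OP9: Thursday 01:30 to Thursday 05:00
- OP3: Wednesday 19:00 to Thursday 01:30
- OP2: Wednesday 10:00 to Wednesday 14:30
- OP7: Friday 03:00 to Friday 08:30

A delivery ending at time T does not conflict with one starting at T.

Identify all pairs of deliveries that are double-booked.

Sorted by start: OP1, OP2, OP3, OP4, OP9, OP5, OP6, OP7, OP8.
OP2 starts before OP1 ends → OP1 and OP2 overlap.
OP3 starts after OP1 ends; OP1 is clear from here.
OP3 starts after OP2 ends; OP2 is clear from here.
OP4 starts before OP3 ends → OP3 and OP4 overlap.
OP9 starts exactly when OP3 ends (back-to-back, no overlap); OP3 is clear from here.
OP9 starts before OP4 ends → OP4 and OP9 overlap.
OP5 starts after OP4 ends; OP4 is clear from here.
OP5 starts after OP9 ends; OP9 is clear from here.
OP6 starts after OP5 ends; OP5 is clear from here.
OP7 starts after OP6 ends; OP6 is clear from here.
OP8 starts before OP7 ends → OP7 and OP8 overlap.

OP1 & OP2, OP3 & OP4, OP4 & OP9, OP7 & OP8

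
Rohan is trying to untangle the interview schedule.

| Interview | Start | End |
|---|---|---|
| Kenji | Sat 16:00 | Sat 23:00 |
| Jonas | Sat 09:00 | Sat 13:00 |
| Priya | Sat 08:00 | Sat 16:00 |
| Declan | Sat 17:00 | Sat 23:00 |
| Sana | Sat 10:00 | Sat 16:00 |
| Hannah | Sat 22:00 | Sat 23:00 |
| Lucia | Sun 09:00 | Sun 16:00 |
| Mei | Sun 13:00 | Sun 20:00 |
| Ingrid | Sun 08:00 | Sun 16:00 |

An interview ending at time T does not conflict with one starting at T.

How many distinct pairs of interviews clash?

Sorted by start: Priya, Jonas, Sana, Kenji, Declan, Hannah, Ingrid, Lucia, Mei.
Jonas starts before Priya ends → Priya and Jonas overlap.
Sana starts before Priya ends → Priya and Sana overlap.
Kenji starts exactly when Priya ends (back-to-back, no overlap), so nothing later overlaps Priya either.
Sana starts before Jonas ends → Jonas and Sana overlap.
Kenji starts after Jonas ends, so nothing later overlaps Jonas either.
Kenji starts exactly when Sana ends (back-to-back, no overlap), so nothing later overlaps Sana either.
Declan starts before Kenji ends → Kenji and Declan overlap.
Hannah starts before Kenji ends → Kenji and Hannah overlap.
Ingrid starts after Kenji ends, so nothing later overlaps Kenji either.
Hannah starts before Declan ends → Declan and Hannah overlap.
Ingrid starts after Declan ends, so nothing later overlaps Declan either.
Ingrid starts after Hannah ends, so nothing later overlaps Hannah either.
Lucia starts before Ingrid ends → Ingrid and Lucia overlap.
Mei starts before Ingrid ends → Ingrid and Mei overlap.
Mei starts before Lucia ends → Lucia and Mei overlap.
Overlapping pairs: Declan & Hannah, Declan & Kenji, Hannah & Kenji, Ingrid & Lucia, Ingrid & Mei, Jonas & Priya, Jonas & Sana, Lucia & Mei, Priya & Sana — 9 in total.

9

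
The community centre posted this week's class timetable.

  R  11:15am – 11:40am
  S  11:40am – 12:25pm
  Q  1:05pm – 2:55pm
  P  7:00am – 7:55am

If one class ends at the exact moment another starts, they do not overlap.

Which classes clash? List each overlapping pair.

no overlapping pairs

Check each pair: they overlap iff neither finishes before the other starts.
Sorted by start: P, R, S, Q.
R starts after P ends, so P has no further overlaps.
S starts exactly when R ends (back-to-back, no overlap), so R has no further overlaps.
Q starts after S ends.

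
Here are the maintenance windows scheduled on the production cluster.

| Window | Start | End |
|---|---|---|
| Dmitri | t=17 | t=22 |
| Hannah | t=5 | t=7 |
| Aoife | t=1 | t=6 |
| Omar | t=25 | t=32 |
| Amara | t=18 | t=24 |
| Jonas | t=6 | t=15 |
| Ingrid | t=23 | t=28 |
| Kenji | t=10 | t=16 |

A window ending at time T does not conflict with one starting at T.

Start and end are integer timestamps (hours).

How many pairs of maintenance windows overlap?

6

Check each pair: they overlap iff neither finishes before the other starts.
Sorted by start: Aoife, Hannah, Jonas, Kenji, Dmitri, Amara, Ingrid, Omar.
Hannah starts before Aoife ends → Aoife and Hannah overlap.
Jonas starts exactly when Aoife ends (back-to-back, no overlap), so nothing later overlaps Aoife either.
Jonas starts before Hannah ends → Hannah and Jonas overlap.
Kenji starts after Hannah ends, so nothing later overlaps Hannah either.
Kenji starts before Jonas ends → Jonas and Kenji overlap.
Dmitri starts after Jonas ends, so nothing later overlaps Jonas either.
Dmitri starts after Kenji ends, so nothing later overlaps Kenji either.
Amara starts before Dmitri ends → Dmitri and Amara overlap.
Ingrid starts after Dmitri ends, so nothing later overlaps Dmitri either.
Ingrid starts before Amara ends → Amara and Ingrid overlap.
Omar starts after Amara ends.
Omar starts before Ingrid ends → Ingrid and Omar overlap.
Overlapping pairs: Amara & Dmitri, Amara & Ingrid, Aoife & Hannah, Hannah & Jonas, Ingrid & Omar, Jonas & Kenji — 6 in total.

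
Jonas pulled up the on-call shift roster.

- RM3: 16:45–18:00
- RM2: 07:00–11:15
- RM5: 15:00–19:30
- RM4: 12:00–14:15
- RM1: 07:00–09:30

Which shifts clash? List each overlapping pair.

Sorted by start: RM1, RM2, RM4, RM5, RM3.
RM2 starts before RM1 ends → RM1 and RM2 overlap.
RM4 starts after RM1 ends, so nothing later overlaps RM1 either.
RM4 starts after RM2 ends, so nothing later overlaps RM2 either.
RM5 starts after RM4 ends, so nothing later overlaps RM4 either.
RM3 starts before RM5 ends → RM5 and RM3 overlap.

RM1 & RM2, RM3 & RM5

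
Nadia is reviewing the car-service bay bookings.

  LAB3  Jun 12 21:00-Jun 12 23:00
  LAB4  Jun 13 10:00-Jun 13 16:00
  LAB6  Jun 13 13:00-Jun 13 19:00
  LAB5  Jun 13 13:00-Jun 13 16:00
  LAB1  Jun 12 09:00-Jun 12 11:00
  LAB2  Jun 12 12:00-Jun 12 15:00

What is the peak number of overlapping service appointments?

3

Sweep the timeline, counting +1 at each start and −1 at each end (ends before starts at a tie):
Jun 12 09:00 start LAB1 → 1
Jun 12 11:00 end LAB1 → 0
Jun 12 12:00 start LAB2 → 1
Jun 12 15:00 end LAB2 → 0
Jun 12 21:00 start LAB3 → 1
Jun 12 23:00 end LAB3 → 0
Jun 13 10:00 start LAB4 → 1
Jun 13 13:00 start LAB5 → 2
Jun 13 13:00 start LAB6 → 3
Jun 13 16:00 end LAB4 → 2
Jun 13 16:00 end LAB5 → 1
Jun 13 19:00 end LAB6 → 0
Peak is 3, at Jun 13 13:00 (LAB4, LAB5, LAB6).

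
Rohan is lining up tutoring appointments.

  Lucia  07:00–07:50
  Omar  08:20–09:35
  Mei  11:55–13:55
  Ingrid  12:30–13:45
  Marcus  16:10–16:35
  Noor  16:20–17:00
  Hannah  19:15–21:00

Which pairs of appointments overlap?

Ingrid & Mei, Marcus & Noor

Sorted by start: Lucia, Omar, Mei, Ingrid, Marcus, Noor, Hannah.
Omar starts after Lucia ends; Lucia is clear from here.
Mei starts after Omar ends; Omar is clear from here.
Ingrid starts before Mei ends → Mei and Ingrid overlap.
Marcus starts after Mei ends; Mei is clear from here.
Marcus starts after Ingrid ends; Ingrid is clear from here.
Noor starts before Marcus ends → Marcus and Noor overlap.
Hannah starts after Marcus ends.
Hannah starts after Noor ends.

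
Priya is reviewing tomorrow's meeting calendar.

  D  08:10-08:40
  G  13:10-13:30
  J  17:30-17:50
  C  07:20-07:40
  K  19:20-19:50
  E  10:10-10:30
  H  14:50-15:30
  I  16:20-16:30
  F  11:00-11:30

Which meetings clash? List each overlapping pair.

none

Sorted by start: C, D, E, F, G, H, I, J, K.
D starts after C ends, so C has no further overlaps.
E starts after D ends, so D has no further overlaps.
F starts after E ends, so E has no further overlaps.
G starts after F ends, so F has no further overlaps.
H starts after G ends, so G has no further overlaps.
I starts after H ends, so H has no further overlaps.
J starts after I ends, so I has no further overlaps.
K starts after J ends.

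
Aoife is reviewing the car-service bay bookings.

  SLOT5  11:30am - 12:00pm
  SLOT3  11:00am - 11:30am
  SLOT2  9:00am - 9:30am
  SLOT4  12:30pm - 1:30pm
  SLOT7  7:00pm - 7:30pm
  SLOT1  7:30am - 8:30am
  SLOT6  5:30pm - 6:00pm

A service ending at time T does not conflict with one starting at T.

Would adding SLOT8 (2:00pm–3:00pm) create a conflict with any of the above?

No — it doesn't clash with anything

SLOT1: ends 8:30am at or before SLOT8 starts 2:00pm → clear.
SLOT2: ends 9:30am at or before SLOT8 starts 2:00pm → clear.
SLOT3: ends 11:30am at or before SLOT8 starts 2:00pm → clear.
SLOT5: ends 12:00pm at or before SLOT8 starts 2:00pm → clear.
SLOT4: ends 1:30pm at or before SLOT8 starts 2:00pm → clear.
SLOT6: starts 5:30pm at or after SLOT8 ends 3:00pm → clear.
SLOT7: starts 7:00pm at or after SLOT8 ends 3:00pm → clear.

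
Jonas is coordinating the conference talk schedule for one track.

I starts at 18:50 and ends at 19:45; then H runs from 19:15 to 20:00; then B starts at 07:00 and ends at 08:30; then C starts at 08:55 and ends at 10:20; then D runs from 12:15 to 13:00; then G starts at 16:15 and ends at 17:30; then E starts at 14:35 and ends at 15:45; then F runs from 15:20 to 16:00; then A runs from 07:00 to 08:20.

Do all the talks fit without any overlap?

No

Two intervals overlap when each starts before the other ends.
Sorted by start: A, B, C, D, E, F, G, I, H.
B starts before A ends → A and B overlap.
That's a conflict, so the schedule is not conflict-free.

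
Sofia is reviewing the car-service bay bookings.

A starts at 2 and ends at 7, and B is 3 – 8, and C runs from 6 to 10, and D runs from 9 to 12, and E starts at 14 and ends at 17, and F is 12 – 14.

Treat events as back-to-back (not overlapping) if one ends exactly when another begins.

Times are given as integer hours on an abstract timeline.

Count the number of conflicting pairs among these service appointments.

Sorted by start: A, B, C, D, F, E.
B starts before A ends → A and B overlap.
C starts before A ends → A and C overlap.
D starts after A ends; A is clear from here.
C starts before B ends → B and C overlap.
D starts after B ends; B is clear from here.
D starts before C ends → C and D overlap.
F starts after C ends; C is clear from here.
F starts exactly when D ends (back-to-back, no overlap); D is clear from here.
E starts exactly when F ends (back-to-back, no overlap).
Overlapping pairs: A & B, A & C, B & C, C & D — 4 in total.

4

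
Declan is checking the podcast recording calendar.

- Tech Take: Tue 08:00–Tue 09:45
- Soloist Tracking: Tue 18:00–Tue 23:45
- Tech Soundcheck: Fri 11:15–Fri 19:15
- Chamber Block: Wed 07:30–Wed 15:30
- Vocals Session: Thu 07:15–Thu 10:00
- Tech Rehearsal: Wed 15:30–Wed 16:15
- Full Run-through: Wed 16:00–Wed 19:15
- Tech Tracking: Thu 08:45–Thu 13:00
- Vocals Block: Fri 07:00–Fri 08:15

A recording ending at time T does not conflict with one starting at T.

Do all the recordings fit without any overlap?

No

Sorted by start: Tech Take, Soloist Tracking, Chamber Block, Tech Rehearsal, Full Run-through, Vocals Session, Tech Tracking, Vocals Block, Tech Soundcheck.
Soloist Tracking starts after Tech Take ends, so nothing later overlaps Tech Take either.
Chamber Block starts after Soloist Tracking ends, so nothing later overlaps Soloist Tracking either.
Tech Rehearsal starts exactly when Chamber Block ends (back-to-back, no overlap), so nothing later overlaps Chamber Block either.
Full Run-through starts before Tech Rehearsal ends → Tech Rehearsal and Full Run-through overlap.
That's a conflict, so the schedule is not conflict-free.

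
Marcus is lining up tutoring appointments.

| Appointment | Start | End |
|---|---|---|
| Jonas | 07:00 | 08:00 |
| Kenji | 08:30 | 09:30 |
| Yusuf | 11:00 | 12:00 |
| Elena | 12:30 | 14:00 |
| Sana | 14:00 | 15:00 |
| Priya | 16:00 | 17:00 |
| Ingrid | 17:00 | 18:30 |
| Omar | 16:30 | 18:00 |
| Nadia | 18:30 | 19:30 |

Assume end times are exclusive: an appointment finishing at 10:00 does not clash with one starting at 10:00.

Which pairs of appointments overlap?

Sorted by start: Jonas, Kenji, Yusuf, Elena, Sana, Priya, Omar, Ingrid, Nadia.
Kenji starts after Jonas ends, so Jonas has no further overlaps.
Yusuf starts after Kenji ends, so Kenji has no further overlaps.
Elena starts after Yusuf ends, so Yusuf has no further overlaps.
Sana starts exactly when Elena ends (back-to-back, no overlap), so Elena has no further overlaps.
Priya starts after Sana ends, so Sana has no further overlaps.
Omar starts before Priya ends → Priya and Omar overlap.
Ingrid starts exactly when Priya ends (back-to-back, no overlap), so Priya has no further overlaps.
Ingrid starts before Omar ends → Omar and Ingrid overlap.
Nadia starts after Omar ends.
Nadia starts exactly when Ingrid ends (back-to-back, no overlap).

Ingrid & Omar, Omar & Priya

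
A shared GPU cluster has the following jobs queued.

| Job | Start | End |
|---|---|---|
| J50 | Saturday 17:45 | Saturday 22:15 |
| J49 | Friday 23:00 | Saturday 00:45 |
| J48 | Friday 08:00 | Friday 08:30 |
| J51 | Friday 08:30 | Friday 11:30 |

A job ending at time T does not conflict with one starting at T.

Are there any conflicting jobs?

Check each pair: they overlap iff neither finishes before the other starts.
Sorted by start: J48, J51, J49, J50.
J51 starts exactly when J48 ends (back-to-back, no overlap), so nothing later overlaps J48 either.
J49 starts after J51 ends, so nothing later overlaps J51 either.
J50 starts after J49 ends.
Every pair is clear; the schedule has no overlaps.

No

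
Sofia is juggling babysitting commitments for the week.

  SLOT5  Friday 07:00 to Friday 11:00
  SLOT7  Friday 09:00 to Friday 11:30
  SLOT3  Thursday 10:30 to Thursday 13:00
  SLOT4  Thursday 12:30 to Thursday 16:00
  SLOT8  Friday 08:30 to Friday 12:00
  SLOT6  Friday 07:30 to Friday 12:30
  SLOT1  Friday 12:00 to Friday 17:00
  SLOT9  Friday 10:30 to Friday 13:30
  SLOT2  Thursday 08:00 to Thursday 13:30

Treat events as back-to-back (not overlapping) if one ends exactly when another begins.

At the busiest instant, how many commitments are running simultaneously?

5

Walk through starts and ends in time order (an end at T is processed before a start at T):
Thursday 08:00 start SLOT2 → 1
Thursday 10:30 start SLOT3 → 2
Thursday 12:30 start SLOT4 → 3
Thursday 13:00 end SLOT3 → 2
Thursday 13:30 end SLOT2 → 1
Thursday 16:00 end SLOT4 → 0
Friday 07:00 start SLOT5 → 1
Friday 07:30 start SLOT6 → 2
Friday 08:30 start SLOT8 → 3
Friday 09:00 start SLOT7 → 4
Friday 10:30 start SLOT9 → 5
Friday 11:00 end SLOT5 → 4
Friday 11:30 end SLOT7 → 3
Friday 12:00 end SLOT8 → 2
Friday 12:00 start SLOT1 → 3
Friday 12:30 end SLOT6 → 2
Friday 13:30 end SLOT9 → 1
Friday 17:00 end SLOT1 → 0
Peak is 5, at Friday 10:30 (SLOT5, SLOT6, SLOT7, SLOT8, SLOT9).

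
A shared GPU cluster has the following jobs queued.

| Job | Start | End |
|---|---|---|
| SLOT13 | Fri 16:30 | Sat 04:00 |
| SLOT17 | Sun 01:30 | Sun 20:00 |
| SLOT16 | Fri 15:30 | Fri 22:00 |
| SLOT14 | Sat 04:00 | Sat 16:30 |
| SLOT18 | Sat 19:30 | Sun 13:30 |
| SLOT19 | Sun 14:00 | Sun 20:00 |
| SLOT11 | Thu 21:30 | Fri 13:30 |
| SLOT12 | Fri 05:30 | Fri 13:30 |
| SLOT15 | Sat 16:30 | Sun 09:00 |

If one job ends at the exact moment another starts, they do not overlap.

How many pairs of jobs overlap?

6

Sorted by start: SLOT11, SLOT12, SLOT16, SLOT13, SLOT14, SLOT15, SLOT18, SLOT17, SLOT19.
SLOT12 starts before SLOT11 ends → SLOT11 and SLOT12 overlap.
SLOT16 starts after SLOT11 ends, so SLOT11 has no further overlaps.
SLOT16 starts after SLOT12 ends, so SLOT12 has no further overlaps.
SLOT13 starts before SLOT16 ends → SLOT16 and SLOT13 overlap.
SLOT14 starts after SLOT16 ends, so SLOT16 has no further overlaps.
SLOT14 starts exactly when SLOT13 ends (back-to-back, no overlap), so SLOT13 has no further overlaps.
SLOT15 starts exactly when SLOT14 ends (back-to-back, no overlap), so SLOT14 has no further overlaps.
SLOT18 starts before SLOT15 ends → SLOT15 and SLOT18 overlap.
SLOT17 starts before SLOT15 ends → SLOT15 and SLOT17 overlap.
SLOT19 starts after SLOT15 ends.
SLOT17 starts before SLOT18 ends → SLOT18 and SLOT17 overlap.
SLOT19 starts after SLOT18 ends.
SLOT19 starts before SLOT17 ends → SLOT17 and SLOT19 overlap.
Overlapping pairs: SLOT11 & SLOT12, SLOT13 & SLOT16, SLOT15 & SLOT17, SLOT15 & SLOT18, SLOT17 & SLOT18, SLOT17 & SLOT19 — 6 in total.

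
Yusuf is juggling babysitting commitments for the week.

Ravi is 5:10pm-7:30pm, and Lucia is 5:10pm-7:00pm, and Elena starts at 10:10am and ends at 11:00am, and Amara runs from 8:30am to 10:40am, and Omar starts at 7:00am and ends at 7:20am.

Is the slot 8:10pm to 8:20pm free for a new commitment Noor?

Omar: ends 7:20am at or before Noor starts 8:10pm → clear.
Amara: ends 10:40am at or before Noor starts 8:10pm → clear.
Elena: ends 11:00am at or before Noor starts 8:10pm → clear.
Lucia: ends 7:00pm at or before Noor starts 8:10pm → clear.
Ravi: ends 7:30pm at or before Noor starts 8:10pm → clear.

Yes — the slot is free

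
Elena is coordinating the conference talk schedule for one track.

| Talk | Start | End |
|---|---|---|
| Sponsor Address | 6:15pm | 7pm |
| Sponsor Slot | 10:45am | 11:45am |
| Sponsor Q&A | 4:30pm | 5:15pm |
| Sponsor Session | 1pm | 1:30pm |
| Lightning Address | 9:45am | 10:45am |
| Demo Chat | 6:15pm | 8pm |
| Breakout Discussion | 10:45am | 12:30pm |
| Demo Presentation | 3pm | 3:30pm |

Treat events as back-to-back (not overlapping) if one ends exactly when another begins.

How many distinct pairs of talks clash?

Sorted by start: Lightning Address, Breakout Discussion, Sponsor Slot, Sponsor Session, Demo Presentation, Sponsor Q&A, Demo Chat, Sponsor Address.
Breakout Discussion starts exactly when Lightning Address ends (back-to-back, no overlap) — done with Lightning Address.
Sponsor Slot starts before Breakout Discussion ends → Breakout Discussion and Sponsor Slot overlap.
Sponsor Session starts after Breakout Discussion ends — done with Breakout Discussion.
Sponsor Session starts after Sponsor Slot ends — done with Sponsor Slot.
Demo Presentation starts after Sponsor Session ends — done with Sponsor Session.
Sponsor Q&A starts after Demo Presentation ends — done with Demo Presentation.
Demo Chat starts after Sponsor Q&A ends — done with Sponsor Q&A.
Sponsor Address starts before Demo Chat ends → Demo Chat and Sponsor Address overlap.
Overlapping pairs: Breakout Discussion & Sponsor Slot, Demo Chat & Sponsor Address — 2 in total.

2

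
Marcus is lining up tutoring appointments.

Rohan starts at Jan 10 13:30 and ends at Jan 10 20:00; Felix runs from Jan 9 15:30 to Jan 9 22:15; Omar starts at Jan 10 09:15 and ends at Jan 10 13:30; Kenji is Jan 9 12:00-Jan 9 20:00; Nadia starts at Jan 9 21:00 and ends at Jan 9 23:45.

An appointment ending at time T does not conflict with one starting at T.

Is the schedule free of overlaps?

Sorted by start: Kenji, Felix, Nadia, Omar, Rohan.
Felix starts before Kenji ends → Kenji and Felix overlap.
That's a conflict, so the schedule is not conflict-free.

No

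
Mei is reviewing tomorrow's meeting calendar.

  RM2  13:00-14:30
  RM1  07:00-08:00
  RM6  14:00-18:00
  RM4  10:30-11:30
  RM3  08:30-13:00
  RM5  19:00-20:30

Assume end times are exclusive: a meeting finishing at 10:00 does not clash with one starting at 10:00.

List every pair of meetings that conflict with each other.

RM2 & RM6, RM3 & RM4

Check each pair: they overlap iff neither finishes before the other starts.
Sorted by start: RM1, RM3, RM4, RM2, RM6, RM5.
RM3 starts after RM1 ends, so RM1 has no further overlaps.
RM4 starts before RM3 ends → RM3 and RM4 overlap.
RM2 starts exactly when RM3 ends (back-to-back, no overlap), so RM3 has no further overlaps.
RM2 starts after RM4 ends, so RM4 has no further overlaps.
RM6 starts before RM2 ends → RM2 and RM6 overlap.
RM5 starts after RM2 ends.
RM5 starts after RM6 ends.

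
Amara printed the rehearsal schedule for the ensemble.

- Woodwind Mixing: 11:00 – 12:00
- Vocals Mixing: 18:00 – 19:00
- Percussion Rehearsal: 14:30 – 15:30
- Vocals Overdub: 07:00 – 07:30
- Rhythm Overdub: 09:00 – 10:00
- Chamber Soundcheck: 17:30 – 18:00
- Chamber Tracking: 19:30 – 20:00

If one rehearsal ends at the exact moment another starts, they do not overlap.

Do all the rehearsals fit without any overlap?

Yes

Sorted by start: Vocals Overdub, Rhythm Overdub, Woodwind Mixing, Percussion Rehearsal, Chamber Soundcheck, Vocals Mixing, Chamber Tracking.
Rhythm Overdub starts after Vocals Overdub ends, so nothing later overlaps Vocals Overdub either.
Woodwind Mixing starts after Rhythm Overdub ends, so nothing later overlaps Rhythm Overdub either.
Percussion Rehearsal starts after Woodwind Mixing ends, so nothing later overlaps Woodwind Mixing either.
Chamber Soundcheck starts after Percussion Rehearsal ends, so nothing later overlaps Percussion Rehearsal either.
Vocals Mixing starts exactly when Chamber Soundcheck ends (back-to-back, no overlap), so nothing later overlaps Chamber Soundcheck either.
Chamber Tracking starts after Vocals Mixing ends.
Every pair is clear; the schedule has no overlaps.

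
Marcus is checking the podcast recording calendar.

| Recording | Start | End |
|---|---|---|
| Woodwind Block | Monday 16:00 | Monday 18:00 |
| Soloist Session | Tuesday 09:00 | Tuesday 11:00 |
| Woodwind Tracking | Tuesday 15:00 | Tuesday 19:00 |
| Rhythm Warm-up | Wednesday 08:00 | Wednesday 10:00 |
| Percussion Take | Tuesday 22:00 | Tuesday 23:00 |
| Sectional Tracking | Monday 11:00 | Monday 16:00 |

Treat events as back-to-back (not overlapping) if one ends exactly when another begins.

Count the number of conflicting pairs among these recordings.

0

Sorted by start: Sectional Tracking, Woodwind Block, Soloist Session, Woodwind Tracking, Percussion Take, Rhythm Warm-up.
Woodwind Block starts exactly when Sectional Tracking ends (back-to-back, no overlap); Sectional Tracking is clear from here.
Soloist Session starts after Woodwind Block ends; Woodwind Block is clear from here.
Woodwind Tracking starts after Soloist Session ends; Soloist Session is clear from here.
Percussion Take starts after Woodwind Tracking ends; Woodwind Tracking is clear from here.
Rhythm Warm-up starts after Percussion Take ends.
No pair overlaps.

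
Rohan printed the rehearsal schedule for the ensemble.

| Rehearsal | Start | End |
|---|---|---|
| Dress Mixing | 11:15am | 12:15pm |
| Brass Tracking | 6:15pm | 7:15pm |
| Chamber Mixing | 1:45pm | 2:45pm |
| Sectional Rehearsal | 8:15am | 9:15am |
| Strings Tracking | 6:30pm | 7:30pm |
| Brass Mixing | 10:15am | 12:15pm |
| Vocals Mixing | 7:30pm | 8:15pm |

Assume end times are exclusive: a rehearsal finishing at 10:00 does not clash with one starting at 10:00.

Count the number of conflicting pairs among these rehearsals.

2

Two intervals overlap when each starts before the other ends.
Sorted by start: Sectional Rehearsal, Brass Mixing, Dress Mixing, Chamber Mixing, Brass Tracking, Strings Tracking, Vocals Mixing.
Brass Mixing starts after Sectional Rehearsal ends, so Sectional Rehearsal has no further overlaps.
Dress Mixing starts before Brass Mixing ends → Brass Mixing and Dress Mixing overlap.
Chamber Mixing starts after Brass Mixing ends, so Brass Mixing has no further overlaps.
Chamber Mixing starts after Dress Mixing ends, so Dress Mixing has no further overlaps.
Brass Tracking starts after Chamber Mixing ends, so Chamber Mixing has no further overlaps.
Strings Tracking starts before Brass Tracking ends → Brass Tracking and Strings Tracking overlap.
Vocals Mixing starts after Brass Tracking ends.
Vocals Mixing starts exactly when Strings Tracking ends (back-to-back, no overlap).
Overlapping pairs: Brass Mixing & Dress Mixing, Brass Tracking & Strings Tracking — 2 in total.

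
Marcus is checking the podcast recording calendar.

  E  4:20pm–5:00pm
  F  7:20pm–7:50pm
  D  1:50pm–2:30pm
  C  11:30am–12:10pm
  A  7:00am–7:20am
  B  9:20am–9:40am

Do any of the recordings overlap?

No

Sorted by start: A, B, C, D, E, F.
B starts after A ends, so nothing later overlaps A either.
C starts after B ends, so nothing later overlaps B either.
D starts after C ends, so nothing later overlaps C either.
E starts after D ends, so nothing later overlaps D either.
F starts after E ends.
Every pair is clear; the schedule has no overlaps.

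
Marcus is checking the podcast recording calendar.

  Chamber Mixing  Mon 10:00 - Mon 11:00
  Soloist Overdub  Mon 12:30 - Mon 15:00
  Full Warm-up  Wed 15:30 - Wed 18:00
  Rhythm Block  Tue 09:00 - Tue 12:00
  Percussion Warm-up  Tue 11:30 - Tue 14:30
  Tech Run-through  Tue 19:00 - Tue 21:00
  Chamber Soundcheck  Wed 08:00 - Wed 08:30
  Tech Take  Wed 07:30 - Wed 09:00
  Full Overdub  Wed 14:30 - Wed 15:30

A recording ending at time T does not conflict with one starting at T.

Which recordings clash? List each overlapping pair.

Two intervals overlap when each starts before the other ends.
Sorted by start: Chamber Mixing, Soloist Overdub, Rhythm Block, Percussion Warm-up, Tech Run-through, Tech Take, Chamber Soundcheck, Full Overdub, Full Warm-up.
Soloist Overdub starts after Chamber Mixing ends; Chamber Mixing is clear from here.
Rhythm Block starts after Soloist Overdub ends; Soloist Overdub is clear from here.
Percussion Warm-up starts before Rhythm Block ends → Rhythm Block and Percussion Warm-up overlap.
Tech Run-through starts after Rhythm Block ends; Rhythm Block is clear from here.
Tech Run-through starts after Percussion Warm-up ends; Percussion Warm-up is clear from here.
Tech Take starts after Tech Run-through ends; Tech Run-through is clear from here.
Chamber Soundcheck starts before Tech Take ends → Tech Take and Chamber Soundcheck overlap.
Full Overdub starts after Tech Take ends; Tech Take is clear from here.
Full Overdub starts after Chamber Soundcheck ends; Chamber Soundcheck is clear from here.
Full Warm-up starts exactly when Full Overdub ends (back-to-back, no overlap).

Chamber Soundcheck & Tech Take, Percussion Warm-up & Rhythm Block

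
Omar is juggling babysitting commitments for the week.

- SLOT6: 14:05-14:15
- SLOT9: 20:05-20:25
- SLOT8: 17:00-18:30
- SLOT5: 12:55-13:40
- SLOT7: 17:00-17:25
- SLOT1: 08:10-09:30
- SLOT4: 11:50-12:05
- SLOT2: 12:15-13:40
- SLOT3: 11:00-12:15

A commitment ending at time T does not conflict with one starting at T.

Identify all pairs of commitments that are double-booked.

SLOT2 & SLOT5, SLOT3 & SLOT4, SLOT7 & SLOT8

Two intervals overlap when each starts before the other ends.
Sorted by start: SLOT1, SLOT3, SLOT4, SLOT2, SLOT5, SLOT6, SLOT7, SLOT8, SLOT9.
SLOT3 starts after SLOT1 ends — done with SLOT1.
SLOT4 starts before SLOT3 ends → SLOT3 and SLOT4 overlap.
SLOT2 starts exactly when SLOT3 ends (back-to-back, no overlap) — done with SLOT3.
SLOT2 starts after SLOT4 ends — done with SLOT4.
SLOT5 starts before SLOT2 ends → SLOT2 and SLOT5 overlap.
SLOT6 starts after SLOT2 ends — done with SLOT2.
SLOT6 starts after SLOT5 ends — done with SLOT5.
SLOT7 starts after SLOT6 ends — done with SLOT6.
SLOT8 starts before SLOT7 ends → SLOT7 and SLOT8 overlap.
SLOT9 starts after SLOT7 ends.
SLOT9 starts after SLOT8 ends.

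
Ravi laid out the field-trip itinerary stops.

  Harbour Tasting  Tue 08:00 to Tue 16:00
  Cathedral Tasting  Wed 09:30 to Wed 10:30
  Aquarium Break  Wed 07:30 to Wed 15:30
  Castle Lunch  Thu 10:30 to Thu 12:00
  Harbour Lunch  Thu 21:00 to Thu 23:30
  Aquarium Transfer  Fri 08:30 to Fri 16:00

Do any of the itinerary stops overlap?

Sorted by start: Harbour Tasting, Aquarium Break, Cathedral Tasting, Castle Lunch, Harbour Lunch, Aquarium Transfer.
Aquarium Break starts after Harbour Tasting ends; Harbour Tasting is clear from here.
Cathedral Tasting starts before Aquarium Break ends → Aquarium Break and Cathedral Tasting overlap.
That's a conflict, so the schedule is not conflict-free.

Yes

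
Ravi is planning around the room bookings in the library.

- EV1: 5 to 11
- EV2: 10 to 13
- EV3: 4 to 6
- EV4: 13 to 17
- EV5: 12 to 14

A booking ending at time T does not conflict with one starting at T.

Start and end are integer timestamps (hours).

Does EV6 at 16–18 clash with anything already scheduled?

EV3: ends 6 at or before EV6 starts 16 → clear.
EV1: ends 11 at or before EV6 starts 16 → clear.
EV2: ends 13 at or before EV6 starts 16 → clear.
EV5: ends 14 at or before EV6 starts 16 → clear.
EV4: starts 13 before EV6 ends 18, and ends 17 after EV6 starts 16 → overlap.
EV6 overlaps EV4.

Yes — it overlaps EV4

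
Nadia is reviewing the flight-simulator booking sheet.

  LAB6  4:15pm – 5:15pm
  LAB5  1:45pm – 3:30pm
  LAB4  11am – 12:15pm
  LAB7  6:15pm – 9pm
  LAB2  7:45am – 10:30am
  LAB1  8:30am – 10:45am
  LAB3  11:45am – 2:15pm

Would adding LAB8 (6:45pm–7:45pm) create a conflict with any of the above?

LAB2: ends 10:30am at or before LAB8 starts 6:45pm → clear.
LAB1: ends 10:45am at or before LAB8 starts 6:45pm → clear.
LAB4: ends 12:15pm at or before LAB8 starts 6:45pm → clear.
LAB3: ends 2:15pm at or before LAB8 starts 6:45pm → clear.
LAB5: ends 3:30pm at or before LAB8 starts 6:45pm → clear.
LAB6: ends 5:15pm at or before LAB8 starts 6:45pm → clear.
LAB7: starts 6:15pm before LAB8 ends 7:45pm, and ends 9pm after LAB8 starts 6:45pm → overlap.
LAB8 overlaps LAB7.

Yes — it overlaps LAB7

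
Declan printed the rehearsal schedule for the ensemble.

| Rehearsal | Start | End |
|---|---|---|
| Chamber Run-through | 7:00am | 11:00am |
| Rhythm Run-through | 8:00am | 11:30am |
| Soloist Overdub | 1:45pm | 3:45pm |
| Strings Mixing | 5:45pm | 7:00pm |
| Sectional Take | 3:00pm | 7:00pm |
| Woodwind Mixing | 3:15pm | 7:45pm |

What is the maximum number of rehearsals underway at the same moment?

3

Sweep the timeline, counting +1 at each start and −1 at each end (ends before starts at a tie):
7:00am start Chamber Run-through → 1
8:00am start Rhythm Run-through → 2
11:00am end Chamber Run-through → 1
11:30am end Rhythm Run-through → 0
1:45pm start Soloist Overdub → 1
3:00pm start Sectional Take → 2
3:15pm start Woodwind Mixing → 3
3:45pm end Soloist Overdub → 2
5:45pm start Strings Mixing → 3
7:00pm end Sectional Take → 2
7:00pm end Strings Mixing → 1
7:45pm end Woodwind Mixing → 0
Peak is 3, at 3:15pm (Sectional Take, Soloist Overdub, Woodwind Mixing).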